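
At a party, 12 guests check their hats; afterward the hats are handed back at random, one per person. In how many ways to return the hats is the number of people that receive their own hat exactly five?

Choose which 5 of the 12 are fixed: C(12,5) = 792.
The remaining 7 must be deranged: !7 = 1854.
Total: 792 × 1854 = 1468368.

1468368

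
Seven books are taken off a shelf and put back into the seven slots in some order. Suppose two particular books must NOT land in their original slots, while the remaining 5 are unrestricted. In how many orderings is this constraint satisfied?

Inclusion-exclusion on the 2 forbidden self-matches:
Σ_{j=0}^{2} (-1)^j C(2,j)(7-j)!
= C(2,0)·7! - C(2,1)·6! + C(2,2)·5!
= 5040 - 1440 + 120
= 3720

3720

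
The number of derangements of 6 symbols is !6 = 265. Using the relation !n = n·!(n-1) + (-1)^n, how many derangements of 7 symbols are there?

1854

!7 = 7·265 - 1 = 1854.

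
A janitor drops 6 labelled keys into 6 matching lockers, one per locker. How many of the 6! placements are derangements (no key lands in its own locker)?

265

Recurrence: !6 = 6·!5 + (-1)^6.
!6 = 6·44 + 1 = 265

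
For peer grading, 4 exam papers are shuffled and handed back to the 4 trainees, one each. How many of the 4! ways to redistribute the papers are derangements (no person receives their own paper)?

Use !n = n·!(n-1) + (-1)^n.
!4 = 4·2 + 1 = 9

9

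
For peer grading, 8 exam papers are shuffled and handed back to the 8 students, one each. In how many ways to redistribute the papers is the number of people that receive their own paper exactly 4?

Pick the 4 fixed positions: C(8,4) = 70 ways.
The remaining 4 must be deranged: !4 = 9.
Total: 70 × 9 = 630.

630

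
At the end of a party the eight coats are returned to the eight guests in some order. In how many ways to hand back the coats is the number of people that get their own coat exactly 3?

Pick the 3 fixed positions: C(8,3) = 56 ways.
The other 5 form a derangement: !5 = 44.
Total: 56 × 44 = 2464.

2464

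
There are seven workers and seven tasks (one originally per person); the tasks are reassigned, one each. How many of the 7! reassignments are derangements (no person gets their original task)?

By inclusion-exclusion, !7 = Σ (-1)^k · 7!/k! for k=0..7
= 7! - 7!/1! + 7!/2! - 7!/3! + 7!/4! - 7!/5! + 7!/6! - 7!/7!
= 5040 - 5040 + 2520 - 840 + 210 - 42 + 7 - 1
= 1854

1854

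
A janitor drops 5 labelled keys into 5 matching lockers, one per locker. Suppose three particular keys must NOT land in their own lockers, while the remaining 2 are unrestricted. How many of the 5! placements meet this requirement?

Let A_j be the event that the j-th constrained one is fixed. By inclusion-exclusion over the 3 events:
Σ_{j=0}^{3} (-1)^j C(3,j)(5-j)!
= C(3,0)·5! - C(3,1)·4! + C(3,2)·3! - C(3,3)·2!
= 120 - 72 + 18 - 2
= 64

64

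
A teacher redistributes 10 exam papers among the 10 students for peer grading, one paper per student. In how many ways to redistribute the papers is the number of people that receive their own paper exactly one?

Pick the single fixed position: C(10,1) = 10 ways.
The other 9 form a derangement: !9 = 133496.
Total: 10 × 133496 = 1334960.

1334960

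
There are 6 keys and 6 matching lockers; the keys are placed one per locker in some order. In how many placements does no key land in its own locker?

!6 = 6! · Σ_{k=0}^{6} (-1)^k/k!
= 6! - 6!/1! + 6!/2! - 6!/3! + 6!/4! - 6!/5! + 6!/6!
= 720 - 720 + 360 - 120 + 30 - 6 + 1
= 265

265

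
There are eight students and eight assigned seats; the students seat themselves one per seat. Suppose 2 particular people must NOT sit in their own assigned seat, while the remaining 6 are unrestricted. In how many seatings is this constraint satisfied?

30960

Inclusion-exclusion on the 2 forbidden self-matches:
Σ_{j=0}^{2} (-1)^j C(2,j)(8-j)!
= C(2,0)·8! - C(2,1)·7! + C(2,2)·6!
= 40320 - 10080 + 720
= 30960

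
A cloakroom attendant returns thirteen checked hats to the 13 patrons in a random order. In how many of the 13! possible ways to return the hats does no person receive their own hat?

2290792932

The subfactorial !13 = [13!/e] (nearest integer).
13! = 6227020800, and 6227020800/e ≈ 2290792932.07, so !13 = 2290792932.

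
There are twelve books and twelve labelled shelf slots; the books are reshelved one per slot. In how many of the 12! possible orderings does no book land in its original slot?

By inclusion-exclusion, !12 = Σ (-1)^k · 12!/k! for k=0..12
= 12! - 12!/1! + 12!/2! - 12!/3! + 12!/4! - 12!/5! + 12!/6! - 12!/7! + 12!/8! - 12!/9! + 12!/10! - 12!/11! + 12!/12!
= 479001600 - 479001600 + 239500800 - 79833600 + 19958400 - 3991680 + 665280 - 95040 + 11880 - 1320 + 132 - 12 + 1
= 176214841

176214841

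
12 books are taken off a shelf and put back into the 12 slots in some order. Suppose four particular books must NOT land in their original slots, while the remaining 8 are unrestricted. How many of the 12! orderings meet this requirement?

339696000

Let A_j be the event that the j-th constrained one is fixed. By inclusion-exclusion over the 4 events:
Σ_{j=0}^{4} (-1)^j C(4,j)(12-j)!
= C(4,0)·12! - C(4,1)·11! + C(4,2)·10! - C(4,3)·9! + C(4,4)·8!
= 479001600 - 159667200 + 21772800 - 1451520 + 40320
= 339696000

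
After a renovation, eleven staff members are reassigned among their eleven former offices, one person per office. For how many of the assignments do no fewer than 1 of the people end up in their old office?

25232230

Sum C(11,i)·!(11-i) for i = 1..11:
  i=1: C(11,1)·!10 = 11·1334961 = 14684571
  i=2: C(11,2)·!9 = 55·133496 = 7342280
  i=3: C(11,3)·!8 = 165·14833 = 2447445
  i=4: C(11,4)·!7 = 330·1854 = 611820
  i=5: C(11,5)·!6 = 462·265 = 122430
  i=6: C(11,6)·!5 = 462·44 = 20328
  i=7: C(11,7)·!4 = 330·9 = 2970
  i=8: C(11,8)·!3 = 165·2 = 330
  i=9: C(11,9)·!2 = 55·1 = 55
  i=10: C(11,10)·!1 = 11·0 = 0
  i=11: C(11,11)·!0 = 1·1 = 1
Total = 25232230.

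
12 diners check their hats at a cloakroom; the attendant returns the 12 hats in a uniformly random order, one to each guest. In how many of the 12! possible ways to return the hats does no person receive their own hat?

176214841

By inclusion-exclusion, !12 = Σ (-1)^k · 12!/k! for k=0..12
= 12! - 12!/1! + 12!/2! - 12!/3! + 12!/4! - 12!/5! + 12!/6! - 12!/7! + 12!/8! - 12!/9! + 12!/10! - 12!/11! + 12!/12!
= 479001600 - 479001600 + 239500800 - 79833600 + 19958400 - 3991680 + 665280 - 95040 + 11880 - 1320 + 132 - 12 + 1
= 176214841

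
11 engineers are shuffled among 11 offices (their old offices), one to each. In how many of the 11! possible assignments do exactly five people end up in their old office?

Pick the 5 fixed positions: C(11,5) = 462 ways.
The remaining 6 must be deranged: !6 = 265.
Total: 462 × 265 = 122430.

122430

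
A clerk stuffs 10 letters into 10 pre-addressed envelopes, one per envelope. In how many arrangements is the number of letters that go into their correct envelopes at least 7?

286

# with exactly i fixed is C(10,i)·!(10-i); sum over i=7..10:
  i=7: C(10,7)·!3 = 120·2 = 240
  i=8: C(10,8)·!2 = 45·1 = 45
  i=9: C(10,9)·!1 = 10·0 = 0
  i=10: C(10,10)·!0 = 1·1 = 1
Total = 286.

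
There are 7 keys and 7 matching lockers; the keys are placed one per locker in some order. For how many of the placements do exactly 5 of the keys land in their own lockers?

21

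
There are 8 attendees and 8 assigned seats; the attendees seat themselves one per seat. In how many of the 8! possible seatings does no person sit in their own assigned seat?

14833

By inclusion-exclusion, !8 = Σ (-1)^k · 8!/k! for k=0..8
= 8! - 8!/1! + 8!/2! - 8!/3! + 8!/4! - 8!/5! + 8!/6! - 8!/7! + 8!/8!
= 40320 - 40320 + 20160 - 6720 + 1680 - 336 + 56 - 8 + 1
= 14833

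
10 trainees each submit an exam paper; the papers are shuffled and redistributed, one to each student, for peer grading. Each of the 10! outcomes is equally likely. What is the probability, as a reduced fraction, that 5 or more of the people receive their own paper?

829/226800

Favorable outcomes: Σ_{i≥5} C(10,i)·!(10-i) = 252·44 + 210·9 + 120·2 + 45·1 + 10·0 + 1·1 = 13264.
Total outcomes: 10! = 3628800.
Probability = 13264/3628800 = 829/226800.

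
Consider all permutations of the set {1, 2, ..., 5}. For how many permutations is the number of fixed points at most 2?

109

Sum C(5,i)·!(5-i) for i = 0..2:
  i=0: C(5,0)·!5 = 1·44 = 44
  i=1: C(5,1)·!4 = 5·9 = 45
  i=2: C(5,2)·!3 = 10·2 = 20
Total = 109.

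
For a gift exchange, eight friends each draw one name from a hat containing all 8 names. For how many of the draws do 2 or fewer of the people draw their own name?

37085

# with exactly i fixed is C(8,i)·!(8-i); sum over i=0..2:
  i=0: C(8,0)·!8 = 1·14833 = 14833
  i=1: C(8,1)·!7 = 8·1854 = 14832
  i=2: C(8,2)·!6 = 28·265 = 7420
Total = 37085.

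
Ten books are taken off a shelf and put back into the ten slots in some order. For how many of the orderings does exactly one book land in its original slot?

Pick the single fixed position: C(10,1) = 10 ways.
The remaining 9 must be deranged: !9 = 133496.
Total: 10 × 133496 = 1334960.

1334960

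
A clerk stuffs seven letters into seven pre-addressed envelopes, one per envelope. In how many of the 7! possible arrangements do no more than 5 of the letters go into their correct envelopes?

# with exactly i fixed is C(7,i)·!(7-i); sum over i=0..5:
  i=0: C(7,0)·!7 = 1·1854 = 1854
  i=1: C(7,1)·!6 = 7·265 = 1855
  i=2: C(7,2)·!5 = 21·44 = 924
  i=3: C(7,3)·!4 = 35·9 = 315
  i=4: C(7,4)·!3 = 35·2 = 70
  i=5: C(7,5)·!2 = 21·1 = 21
Total = 5039.

5039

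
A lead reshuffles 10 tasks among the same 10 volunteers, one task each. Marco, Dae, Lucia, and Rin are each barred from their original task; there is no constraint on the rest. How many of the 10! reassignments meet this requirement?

Let A_j be the event that the j-th constrained one is fixed. By inclusion-exclusion over the 4 events:
Σ_{j=0}^{4} (-1)^j C(4,j)(10-j)!
= C(4,0)·10! - C(4,1)·9! + C(4,2)·8! - C(4,3)·7! + C(4,4)·6!
= 3628800 - 1451520 + 241920 - 20160 + 720
= 2399760

2399760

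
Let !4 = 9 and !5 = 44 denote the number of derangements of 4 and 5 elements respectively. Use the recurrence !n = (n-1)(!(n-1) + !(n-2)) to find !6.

!6 = (6-1)·(!5 + !4) = 5·(44 + 9) = 5·53 = 265.

265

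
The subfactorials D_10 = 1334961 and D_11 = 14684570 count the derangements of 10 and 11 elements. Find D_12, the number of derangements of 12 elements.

176214841

D_12 = (12-1)·(D_11 + D_10) = 11·(14684570 + 1334961) = 11·16019531 = 176214841.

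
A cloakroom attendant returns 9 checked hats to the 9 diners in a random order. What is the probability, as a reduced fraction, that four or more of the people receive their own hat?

6883/362880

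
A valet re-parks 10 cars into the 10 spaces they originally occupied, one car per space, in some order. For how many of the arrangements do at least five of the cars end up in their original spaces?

13264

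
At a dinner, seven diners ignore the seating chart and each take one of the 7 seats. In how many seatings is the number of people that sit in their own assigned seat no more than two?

4633

Sum C(7,i)·!(7-i) for i = 0..2:
  i=0: C(7,0)·!7 = 1·1854 = 1854
  i=1: C(7,1)·!6 = 7·265 = 1855
  i=2: C(7,2)·!5 = 21·44 = 924
Total = 4633.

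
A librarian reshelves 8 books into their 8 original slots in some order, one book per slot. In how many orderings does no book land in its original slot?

Recurrence: !8 = 7·(!7 + !6).
!8 = 7·(1854 + 265) = 7·2119 = 14833

14833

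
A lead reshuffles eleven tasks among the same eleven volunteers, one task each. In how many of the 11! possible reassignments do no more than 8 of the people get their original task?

Sum C(11,i)·!(11-i) for i = 0..8:
  i=0: C(11,0)·!11 = 1·14684570 = 14684570
  i=1: C(11,1)·!10 = 11·1334961 = 14684571
  i=2: C(11,2)·!9 = 55·133496 = 7342280
  i=3: C(11,3)·!8 = 165·14833 = 2447445
  i=4: C(11,4)·!7 = 330·1854 = 611820
  i=5: C(11,5)·!6 = 462·265 = 122430
  i=6: C(11,6)·!5 = 462·44 = 20328
  i=7: C(11,7)·!4 = 330·9 = 2970
  i=8: C(11,8)·!3 = 165·2 = 330
Total = 39916744.

39916744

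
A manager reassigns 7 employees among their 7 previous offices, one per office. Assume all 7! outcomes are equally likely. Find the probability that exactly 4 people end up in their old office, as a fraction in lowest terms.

1/72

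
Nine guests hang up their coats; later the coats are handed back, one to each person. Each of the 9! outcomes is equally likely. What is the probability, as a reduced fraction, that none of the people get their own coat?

16687/45360

Favorable outcomes: !9 = 133496.
Total outcomes: 9! = 362880.
Probability = 133496/362880 = 16687/45360.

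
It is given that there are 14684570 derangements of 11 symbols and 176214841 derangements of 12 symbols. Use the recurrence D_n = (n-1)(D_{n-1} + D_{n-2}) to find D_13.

2290792932

D_13 = (13-1)·(D_12 + D_11) = 12·(176214841 + 14684570) = 12·190899411 = 2290792932.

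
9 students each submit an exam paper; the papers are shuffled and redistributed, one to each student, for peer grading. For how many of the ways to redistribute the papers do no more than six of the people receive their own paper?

362843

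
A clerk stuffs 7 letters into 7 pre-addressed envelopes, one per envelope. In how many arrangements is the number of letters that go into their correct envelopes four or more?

92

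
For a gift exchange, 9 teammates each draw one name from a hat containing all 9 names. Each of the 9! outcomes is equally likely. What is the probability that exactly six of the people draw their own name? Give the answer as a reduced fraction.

1/2160

Favorable outcomes: C(9,6)·!3 = 84·2 = 168.
Total outcomes: 9! = 362880.
Probability = 168/362880 = 1/2160.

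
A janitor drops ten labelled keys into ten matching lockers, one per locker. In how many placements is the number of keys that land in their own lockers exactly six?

1890

Choose which 6 of the 10 are fixed: C(10,6) = 210.
The remaining 4 must be deranged: !4 = 9.
Total: 210 × 9 = 1890.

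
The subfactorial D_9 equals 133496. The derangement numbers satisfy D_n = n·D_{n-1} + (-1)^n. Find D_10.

1334961

D_10 = 10·133496 + 1 = 1334961.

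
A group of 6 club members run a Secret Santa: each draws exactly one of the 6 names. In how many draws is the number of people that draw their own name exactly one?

264

Pick the single fixed position: C(6,1) = 6 ways.
The remaining 5 must be deranged: !5 = 44.
Total: 6 × 44 = 264.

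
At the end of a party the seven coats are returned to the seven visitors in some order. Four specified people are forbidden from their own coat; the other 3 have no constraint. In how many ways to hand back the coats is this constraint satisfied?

2790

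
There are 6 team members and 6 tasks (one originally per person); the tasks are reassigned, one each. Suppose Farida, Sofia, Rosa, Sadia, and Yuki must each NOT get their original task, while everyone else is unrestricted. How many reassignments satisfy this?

309

Inclusion-exclusion on the 5 forbidden self-matches:
Σ_{j=0}^{5} (-1)^j C(5,j)(6-j)!
= C(5,0)·6! - C(5,1)·5! + C(5,2)·4! - C(5,3)·3! + C(5,4)·2! - C(5,5)·1!
= 720 - 600 + 240 - 60 + 10 - 1
= 309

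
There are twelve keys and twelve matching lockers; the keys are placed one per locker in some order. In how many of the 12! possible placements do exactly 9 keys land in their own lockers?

440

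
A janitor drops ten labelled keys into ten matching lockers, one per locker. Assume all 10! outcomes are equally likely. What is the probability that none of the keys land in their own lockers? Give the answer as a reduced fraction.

16481/44800

Favorable outcomes: !10 = 1334961.
Total outcomes: 10! = 3628800.
Probability = 1334961/3628800 = 16481/44800.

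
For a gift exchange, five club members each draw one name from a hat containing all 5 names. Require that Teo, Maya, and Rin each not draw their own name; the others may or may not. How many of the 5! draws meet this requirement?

64

Inclusion-exclusion on the 3 forbidden self-matches:
Σ_{j=0}^{3} (-1)^j C(3,j)(5-j)!
= C(3,0)·5! - C(3,1)·4! + C(3,2)·3! - C(3,3)·2!
= 120 - 72 + 18 - 2
= 64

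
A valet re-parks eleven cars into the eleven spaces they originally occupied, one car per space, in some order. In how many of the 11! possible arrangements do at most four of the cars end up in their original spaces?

39770686

Sum C(11,i)·!(11-i) for i = 0..4:
  i=0: C(11,0)·!11 = 1·14684570 = 14684570
  i=1: C(11,1)·!10 = 11·1334961 = 14684571
  i=2: C(11,2)·!9 = 55·133496 = 7342280
  i=3: C(11,3)·!8 = 165·14833 = 2447445
  i=4: C(11,4)·!7 = 330·1854 = 611820
Total = 39770686.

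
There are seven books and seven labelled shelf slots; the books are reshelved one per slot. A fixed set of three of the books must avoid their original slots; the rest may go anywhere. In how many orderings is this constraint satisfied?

3216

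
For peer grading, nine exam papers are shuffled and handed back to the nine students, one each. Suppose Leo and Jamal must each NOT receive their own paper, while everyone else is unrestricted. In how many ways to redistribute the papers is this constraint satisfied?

287280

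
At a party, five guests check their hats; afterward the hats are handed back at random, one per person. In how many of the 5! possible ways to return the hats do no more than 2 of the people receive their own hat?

# with exactly i fixed is C(5,i)·!(5-i); sum over i=0..2:
  i=0: C(5,0)·!5 = 1·44 = 44
  i=1: C(5,1)·!4 = 5·9 = 45
  i=2: C(5,2)·!3 = 10·2 = 20
Total = 109.

109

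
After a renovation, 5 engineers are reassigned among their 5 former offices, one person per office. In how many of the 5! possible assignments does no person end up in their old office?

44

!5 = 5! · Σ_{k=0}^{5} (-1)^k/k!
= 5! - 5!/1! + 5!/2! - 5!/3! + 5!/4! - 5!/5!
= 120 - 120 + 60 - 20 + 5 - 1
= 44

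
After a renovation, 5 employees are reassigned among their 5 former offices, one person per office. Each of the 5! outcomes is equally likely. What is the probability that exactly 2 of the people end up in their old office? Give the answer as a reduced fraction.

1/6

Favorable outcomes: C(5,2)·!3 = 10·2 = 20.
Total outcomes: 5! = 120.
Probability = 20/120 = 1/6.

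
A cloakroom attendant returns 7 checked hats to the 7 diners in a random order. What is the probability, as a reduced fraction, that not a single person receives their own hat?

Favorable outcomes: !7 = 1854.
Total outcomes: 7! = 5040.
Probability = 1854/5040 = 103/280.

103/280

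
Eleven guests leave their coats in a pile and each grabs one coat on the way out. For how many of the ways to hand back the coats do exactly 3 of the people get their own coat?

2447445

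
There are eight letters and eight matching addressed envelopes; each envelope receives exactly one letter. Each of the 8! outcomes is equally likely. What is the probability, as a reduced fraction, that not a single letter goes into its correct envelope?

Favorable outcomes: !8 = 14833.
Total outcomes: 8! = 40320.
Probability = 14833/40320 = 2119/5760.

2119/5760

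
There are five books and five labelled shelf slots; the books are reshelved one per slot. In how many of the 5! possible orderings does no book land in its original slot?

Use !n = n·!(n-1) + (-1)^n.
!5 = 5·9 - 1 = 44

44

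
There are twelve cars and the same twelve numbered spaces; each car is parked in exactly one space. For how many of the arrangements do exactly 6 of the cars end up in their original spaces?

Pick the 6 fixed positions: C(12,6) = 924 ways.
The remaining 6 must be deranged: !6 = 265.
Total: 924 × 265 = 244860.

244860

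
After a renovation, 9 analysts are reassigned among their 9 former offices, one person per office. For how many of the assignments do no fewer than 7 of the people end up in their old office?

37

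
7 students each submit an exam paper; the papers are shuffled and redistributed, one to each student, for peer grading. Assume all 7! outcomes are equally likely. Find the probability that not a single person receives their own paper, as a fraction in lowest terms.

Favorable outcomes: !7 = 1854.
Total outcomes: 7! = 5040.
Probability = 1854/5040 = 103/280.

103/280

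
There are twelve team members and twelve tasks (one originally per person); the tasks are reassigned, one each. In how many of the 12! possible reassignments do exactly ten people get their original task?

66

Choose which 10 of the 12 are fixed: C(12,10) = 66.
The remaining 2 must be deranged: !2 = 1.
Total: 66 × 1 = 66.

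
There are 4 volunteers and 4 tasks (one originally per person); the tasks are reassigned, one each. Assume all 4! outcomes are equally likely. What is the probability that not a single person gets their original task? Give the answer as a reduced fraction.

Favorable outcomes: !4 = 9.
Total outcomes: 4! = 24.
Probability = 9/24 = 3/8.

3/8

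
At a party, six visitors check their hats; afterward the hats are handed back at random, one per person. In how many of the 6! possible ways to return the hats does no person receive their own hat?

Use !n = n·!(n-1) + (-1)^n.
!6 = 6·44 + 1 = 265

265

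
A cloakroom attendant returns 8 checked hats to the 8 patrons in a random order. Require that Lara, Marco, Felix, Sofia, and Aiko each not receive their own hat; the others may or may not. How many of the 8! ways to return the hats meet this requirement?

21234

Let A_j be the event that the j-th constrained one is fixed. By inclusion-exclusion over the 5 events:
Σ_{j=0}^{5} (-1)^j C(5,j)(8-j)!
= C(5,0)·8! - C(5,1)·7! + C(5,2)·6! - C(5,3)·5! + C(5,4)·4! - C(5,5)·3!
= 40320 - 25200 + 7200 - 1200 + 120 - 6
= 21234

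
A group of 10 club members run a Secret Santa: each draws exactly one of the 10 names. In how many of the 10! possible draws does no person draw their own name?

The number of derangements of 10 is !10 = Σ_{k=0}^{10} (-1)^k·10!/k!
= 10! - 10!/1! + 10!/2! - 10!/3! + 10!/4! - 10!/5! + 10!/6! - 10!/7! + 10!/8! - 10!/9! + 10!/10!
= 3628800 - 3628800 + 1814400 - 604800 + 151200 - 30240 + 5040 - 720 + 90 - 10 + 1
= 1334961

1334961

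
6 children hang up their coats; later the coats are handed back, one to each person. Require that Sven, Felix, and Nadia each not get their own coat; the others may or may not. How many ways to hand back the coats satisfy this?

Inclusion-exclusion on the 3 forbidden self-matches:
Σ_{j=0}^{3} (-1)^j C(3,j)(6-j)!
= C(3,0)·6! - C(3,1)·5! + C(3,2)·4! - C(3,3)·3!
= 720 - 360 + 72 - 6
= 426

426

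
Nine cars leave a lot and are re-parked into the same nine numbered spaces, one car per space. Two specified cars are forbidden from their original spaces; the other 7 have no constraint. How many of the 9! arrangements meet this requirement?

287280

Let A_j be the event that the j-th constrained one is fixed. By inclusion-exclusion over the 2 events:
Σ_{j=0}^{2} (-1)^j C(2,j)(9-j)!
= C(2,0)·9! - C(2,1)·8! + C(2,2)·7!
= 362880 - 80640 + 5040
= 287280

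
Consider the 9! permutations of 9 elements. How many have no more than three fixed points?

355997

Sum C(9,i)·!(9-i) for i = 0..3:
  i=0: C(9,0)·!9 = 1·133496 = 133496
  i=1: C(9,1)·!8 = 9·14833 = 133497
  i=2: C(9,2)·!7 = 36·1854 = 66744
  i=3: C(9,3)·!6 = 84·265 = 22260
Total = 355997.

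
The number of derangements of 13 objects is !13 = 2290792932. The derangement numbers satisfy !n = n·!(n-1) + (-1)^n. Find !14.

!14 = 14·2290792932 + 1 = 32071101049.

32071101049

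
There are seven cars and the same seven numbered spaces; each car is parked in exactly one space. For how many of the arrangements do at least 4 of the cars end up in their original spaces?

Sum C(7,i)·!(7-i) for i = 4..7:
  i=4: C(7,4)·!3 = 35·2 = 70
  i=5: C(7,5)·!2 = 21·1 = 21
  i=6: C(7,6)·!1 = 7·0 = 0
  i=7: C(7,7)·!0 = 1·1 = 1
Total = 92.

92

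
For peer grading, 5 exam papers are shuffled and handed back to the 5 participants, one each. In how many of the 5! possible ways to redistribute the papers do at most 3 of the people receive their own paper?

# with exactly i fixed is C(5,i)·!(5-i); sum over i=0..3:
  i=0: C(5,0)·!5 = 1·44 = 44
  i=1: C(5,1)·!4 = 5·9 = 45
  i=2: C(5,2)·!3 = 10·2 = 20
  i=3: C(5,3)·!2 = 10·1 = 10
Total = 119.

119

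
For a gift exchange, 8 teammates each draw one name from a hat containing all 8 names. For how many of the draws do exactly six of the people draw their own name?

28

Pick the 6 fixed positions: C(8,6) = 28 ways.
The other 2 form a derangement: !2 = 1.
Total: 28 × 1 = 28.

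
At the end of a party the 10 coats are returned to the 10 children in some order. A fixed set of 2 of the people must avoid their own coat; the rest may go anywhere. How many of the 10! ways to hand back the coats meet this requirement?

2943360

Let A_j be the event that the j-th constrained one is fixed. By inclusion-exclusion over the 2 events:
Σ_{j=0}^{2} (-1)^j C(2,j)(10-j)!
= C(2,0)·10! - C(2,1)·9! + C(2,2)·8!
= 3628800 - 725760 + 40320
= 2943360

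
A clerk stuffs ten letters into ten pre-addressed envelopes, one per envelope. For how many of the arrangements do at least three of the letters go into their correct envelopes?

291394

Sum C(10,i)·!(10-i) for i = 3..10:
  i=3: C(10,3)·!7 = 120·1854 = 222480
  i=4: C(10,4)·!6 = 210·265 = 55650
  i=5: C(10,5)·!5 = 252·44 = 11088
  i=6: C(10,6)·!4 = 210·9 = 1890
  i=7: C(10,7)·!3 = 120·2 = 240
  i=8: C(10,8)·!2 = 45·1 = 45
  i=9: C(10,9)·!1 = 10·0 = 0
  i=10: C(10,10)·!0 = 1·1 = 1
Total = 291394.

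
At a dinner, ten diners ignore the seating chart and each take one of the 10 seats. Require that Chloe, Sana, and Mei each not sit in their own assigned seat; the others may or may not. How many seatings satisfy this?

2656080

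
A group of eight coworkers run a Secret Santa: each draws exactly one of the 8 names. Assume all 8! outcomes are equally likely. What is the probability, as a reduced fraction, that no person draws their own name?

Favorable outcomes: !8 = 14833.
Total outcomes: 8! = 40320.
Probability = 14833/40320 = 2119/5760.

2119/5760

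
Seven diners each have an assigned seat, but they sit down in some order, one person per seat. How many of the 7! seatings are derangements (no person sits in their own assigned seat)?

1854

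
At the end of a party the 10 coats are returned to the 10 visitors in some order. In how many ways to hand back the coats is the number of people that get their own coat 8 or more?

Sum C(10,i)·!(10-i) for i = 8..10:
  i=8: C(10,8)·!2 = 45·1 = 45
  i=9: C(10,9)·!1 = 10·0 = 0
  i=10: C(10,10)·!0 = 1·1 = 1
Total = 46.

46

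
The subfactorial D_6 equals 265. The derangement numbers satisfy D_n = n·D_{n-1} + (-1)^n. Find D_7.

D_7 = 7·265 - 1 = 1854.

1854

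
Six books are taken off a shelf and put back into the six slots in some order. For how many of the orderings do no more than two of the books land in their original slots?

664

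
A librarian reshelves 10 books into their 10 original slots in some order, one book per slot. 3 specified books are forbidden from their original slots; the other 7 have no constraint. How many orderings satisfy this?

2656080

Let A_j be the event that the j-th constrained one is fixed. By inclusion-exclusion over the 3 events:
Σ_{j=0}^{3} (-1)^j C(3,j)(10-j)!
= C(3,0)·10! - C(3,1)·9! + C(3,2)·8! - C(3,3)·7!
= 3628800 - 1088640 + 120960 - 5040
= 2656080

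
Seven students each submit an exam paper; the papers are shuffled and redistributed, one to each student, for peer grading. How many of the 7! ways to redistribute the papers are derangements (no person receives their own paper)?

!7 is the nearest integer to 7!/e.
7! = 5040, and 5040/e ≈ 1854.11, so !7 = 1854.

1854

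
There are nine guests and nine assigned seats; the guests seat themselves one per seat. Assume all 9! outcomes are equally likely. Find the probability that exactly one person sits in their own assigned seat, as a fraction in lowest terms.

Favorable outcomes: C(9,1)·!8 = 9·14833 = 133497.
Total outcomes: 9! = 362880.
Probability = 133497/362880 = 2119/5760.

2119/5760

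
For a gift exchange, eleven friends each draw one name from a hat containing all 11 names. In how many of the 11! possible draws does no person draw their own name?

14684570

By inclusion-exclusion, !11 = Σ (-1)^k · 11!/k! for k=0..11
= 11! - 11!/1! + 11!/2! - 11!/3! + 11!/4! - 11!/5! + 11!/6! - 11!/7! + 11!/8! - 11!/9! + 11!/10! - 11!/11!
= 39916800 - 39916800 + 19958400 - 6652800 + 1663200 - 332640 + 55440 - 7920 + 990 - 110 + 11 - 1
= 14684570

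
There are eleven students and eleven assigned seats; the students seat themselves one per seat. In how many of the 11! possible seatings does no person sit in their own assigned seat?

14684570

By inclusion-exclusion, !11 = Σ (-1)^k · 11!/k! for k=0..11
= 11! - 11!/1! + 11!/2! - 11!/3! + 11!/4! - 11!/5! + 11!/6! - 11!/7! + 11!/8! - 11!/9! + 11!/10! - 11!/11!
= 39916800 - 39916800 + 19958400 - 6652800 + 1663200 - 332640 + 55440 - 7920 + 990 - 110 + 11 - 1
= 14684570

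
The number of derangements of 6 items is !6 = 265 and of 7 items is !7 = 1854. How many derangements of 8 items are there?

14833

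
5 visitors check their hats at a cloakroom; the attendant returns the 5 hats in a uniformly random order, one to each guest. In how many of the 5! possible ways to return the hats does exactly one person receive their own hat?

Choose which one of the 5 is fixed: C(5,1) = 5.
The other 4 form a derangement: !4 = 9.
Total: 5 × 9 = 45.

45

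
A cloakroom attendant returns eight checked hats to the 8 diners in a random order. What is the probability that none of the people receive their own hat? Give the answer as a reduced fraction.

Favorable outcomes: !8 = 14833.
Total outcomes: 8! = 40320.
Probability = 14833/40320 = 2119/5760.

2119/5760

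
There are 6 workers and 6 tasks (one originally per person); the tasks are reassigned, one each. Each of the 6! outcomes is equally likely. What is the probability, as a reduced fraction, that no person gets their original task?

Favorable outcomes: !6 = 265.
Total outcomes: 6! = 720.
Probability = 265/720 = 53/144.

53/144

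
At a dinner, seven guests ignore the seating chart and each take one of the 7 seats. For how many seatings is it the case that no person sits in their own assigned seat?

The subfactorial !7 = [7!/e] (nearest integer).
7! = 5040, and 5040/e ≈ 1854.11, so !7 = 1854.

1854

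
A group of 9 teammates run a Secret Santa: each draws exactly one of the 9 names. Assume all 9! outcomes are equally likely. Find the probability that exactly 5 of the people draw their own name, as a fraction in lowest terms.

Favorable outcomes: C(9,5)·!4 = 126·9 = 1134.
Total outcomes: 9! = 362880.
Probability = 1134/362880 = 1/320.

1/320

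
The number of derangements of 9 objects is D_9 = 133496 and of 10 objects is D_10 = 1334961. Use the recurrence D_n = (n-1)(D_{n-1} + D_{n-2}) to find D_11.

14684570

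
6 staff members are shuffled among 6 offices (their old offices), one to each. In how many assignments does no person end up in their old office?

Use !n = (n-1)(!(n-1) + !(n-2)).
!6 = 5·(44 + 9) = 5·53 = 265

265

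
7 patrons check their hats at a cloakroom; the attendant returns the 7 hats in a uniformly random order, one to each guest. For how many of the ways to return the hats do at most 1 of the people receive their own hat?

3709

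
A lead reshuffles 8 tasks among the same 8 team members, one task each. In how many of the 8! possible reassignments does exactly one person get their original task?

14832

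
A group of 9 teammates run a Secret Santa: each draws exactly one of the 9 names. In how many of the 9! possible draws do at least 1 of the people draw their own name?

Sum C(9,i)·!(9-i) for i = 1..9:
  i=1: C(9,1)·!8 = 9·14833 = 133497
  i=2: C(9,2)·!7 = 36·1854 = 66744
  i=3: C(9,3)·!6 = 84·265 = 22260
  i=4: C(9,4)·!5 = 126·44 = 5544
  i=5: C(9,5)·!4 = 126·9 = 1134
  i=6: C(9,6)·!3 = 84·2 = 168
  i=7: C(9,7)·!2 = 36·1 = 36
  i=8: C(9,8)·!1 = 9·0 = 0
  i=9: C(9,9)·!0 = 1·1 = 1
Total = 229384.

229384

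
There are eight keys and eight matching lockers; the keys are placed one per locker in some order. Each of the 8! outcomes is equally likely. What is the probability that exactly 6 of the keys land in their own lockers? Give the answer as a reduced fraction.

1/1440

Favorable outcomes: C(8,6)·!2 = 28·1 = 28.
Total outcomes: 8! = 40320.
Probability = 28/40320 = 1/1440.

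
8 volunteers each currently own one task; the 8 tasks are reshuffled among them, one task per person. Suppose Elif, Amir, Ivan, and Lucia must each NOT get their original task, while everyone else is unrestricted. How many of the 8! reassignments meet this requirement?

24024

Let A_j be the event that the j-th constrained one is fixed. By inclusion-exclusion over the 4 events:
Σ_{j=0}^{4} (-1)^j C(4,j)(8-j)!
= C(4,0)·8! - C(4,1)·7! + C(4,2)·6! - C(4,3)·5! + C(4,4)·4!
= 40320 - 20160 + 4320 - 480 + 24
= 24024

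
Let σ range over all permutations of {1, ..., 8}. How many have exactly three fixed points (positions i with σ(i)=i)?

2464

Pick the 3 fixed positions: C(8,3) = 56 ways.
The other 5 form a derangement: !5 = 44.
Total: 56 × 44 = 2464.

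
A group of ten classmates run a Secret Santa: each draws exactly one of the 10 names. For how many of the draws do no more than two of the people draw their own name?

3337406

# with exactly i fixed is C(10,i)·!(10-i); sum over i=0..2:
  i=0: C(10,0)·!10 = 1·1334961 = 1334961
  i=1: C(10,1)·!9 = 10·133496 = 1334960
  i=2: C(10,2)·!8 = 45·14833 = 667485
Total = 3337406.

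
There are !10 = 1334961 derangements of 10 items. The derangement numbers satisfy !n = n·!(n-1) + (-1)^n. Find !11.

14684570

!11 = 11·1334961 - 1 = 14684570.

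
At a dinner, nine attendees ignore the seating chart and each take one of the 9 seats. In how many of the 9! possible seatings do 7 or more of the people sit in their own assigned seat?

Sum C(9,i)·!(9-i) for i = 7..9:
  i=7: C(9,7)·!2 = 36·1 = 36
  i=8: C(9,8)·!1 = 9·0 = 0
  i=9: C(9,9)·!0 = 1·1 = 1
Total = 37.

37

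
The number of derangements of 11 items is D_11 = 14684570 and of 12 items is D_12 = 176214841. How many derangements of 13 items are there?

D_13 = (13-1)·(D_12 + D_11) = 12·(176214841 + 14684570) = 12·190899411 = 2290792932.

2290792932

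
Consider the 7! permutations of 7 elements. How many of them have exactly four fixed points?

70

Choose which 4 of the 7 are fixed: C(7,4) = 35.
The remaining 3 must be deranged: !3 = 2.
Total: 35 × 2 = 70.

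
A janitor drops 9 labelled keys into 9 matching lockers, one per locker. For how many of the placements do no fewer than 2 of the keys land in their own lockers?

# with exactly i fixed is C(9,i)·!(9-i); sum over i=2..9:
  i=2: C(9,2)·!7 = 36·1854 = 66744
  i=3: C(9,3)·!6 = 84·265 = 22260
  i=4: C(9,4)·!5 = 126·44 = 5544
  i=5: C(9,5)·!4 = 126·9 = 1134
  i=6: C(9,6)·!3 = 84·2 = 168
  i=7: C(9,7)·!2 = 36·1 = 36
  i=8: C(9,8)·!1 = 9·0 = 0
  i=9: C(9,9)·!0 = 1·1 = 1
Total = 95887.

95887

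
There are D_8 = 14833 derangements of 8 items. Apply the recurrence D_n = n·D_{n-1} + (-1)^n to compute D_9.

133496

D_9 = 9·14833 - 1 = 133496.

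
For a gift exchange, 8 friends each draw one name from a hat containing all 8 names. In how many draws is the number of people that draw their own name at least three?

# with exactly i fixed is C(8,i)·!(8-i); sum over i=3..8:
  i=3: C(8,3)·!5 = 56·44 = 2464
  i=4: C(8,4)·!4 = 70·9 = 630
  i=5: C(8,5)·!3 = 56·2 = 112
  i=6: C(8,6)·!2 = 28·1 = 28
  i=7: C(8,7)·!1 = 8·0 = 0
  i=8: C(8,8)·!0 = 1·1 = 1
Total = 3235.

3235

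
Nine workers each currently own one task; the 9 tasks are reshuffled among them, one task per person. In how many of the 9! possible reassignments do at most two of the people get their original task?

333737

Sum C(9,i)·!(9-i) for i = 0..2:
  i=0: C(9,0)·!9 = 1·133496 = 133496
  i=1: C(9,1)·!8 = 9·14833 = 133497
  i=2: C(9,2)·!7 = 36·1854 = 66744
Total = 333737.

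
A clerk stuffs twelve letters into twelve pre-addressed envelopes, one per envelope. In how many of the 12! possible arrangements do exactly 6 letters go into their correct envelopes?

244860

Choose which 6 of the 12 are fixed: C(12,6) = 924.
The other 6 form a derangement: !6 = 265.
Total: 924 × 265 = 244860.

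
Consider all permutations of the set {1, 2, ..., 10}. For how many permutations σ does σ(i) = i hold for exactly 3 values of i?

222480

Choose which 3 of the 10 are fixed: C(10,3) = 120.
The other 7 form a derangement: !7 = 1854.
Total: 120 × 1854 = 222480.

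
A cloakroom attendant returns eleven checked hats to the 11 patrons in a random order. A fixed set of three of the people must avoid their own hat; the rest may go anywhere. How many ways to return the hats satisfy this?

30078720

Let A_j be the event that the j-th constrained one is fixed. By inclusion-exclusion over the 3 events:
Σ_{j=0}^{3} (-1)^j C(3,j)(11-j)!
= C(3,0)·11! - C(3,1)·10! + C(3,2)·9! - C(3,3)·8!
= 39916800 - 10886400 + 1088640 - 40320
= 30078720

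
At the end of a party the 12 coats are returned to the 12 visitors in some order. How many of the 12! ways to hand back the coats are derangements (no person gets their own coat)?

176214841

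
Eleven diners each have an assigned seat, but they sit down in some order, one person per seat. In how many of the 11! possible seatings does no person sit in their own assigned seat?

14684570

The number of derangements of 11 is !11 = Σ_{k=0}^{11} (-1)^k·11!/k!
= 11! - 11!/1! + 11!/2! - 11!/3! + 11!/4! - 11!/5! + 11!/6! - 11!/7! + 11!/8! - 11!/9! + 11!/10! - 11!/11!
= 39916800 - 39916800 + 19958400 - 6652800 + 1663200 - 332640 + 55440 - 7920 + 990 - 110 + 11 - 1
= 14684570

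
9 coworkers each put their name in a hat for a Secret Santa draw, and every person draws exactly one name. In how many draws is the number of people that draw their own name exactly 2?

66744

Choose which 2 of the 9 are fixed: C(9,2) = 36.
The remaining 7 must be deranged: !7 = 1854.
Total: 36 × 1854 = 66744.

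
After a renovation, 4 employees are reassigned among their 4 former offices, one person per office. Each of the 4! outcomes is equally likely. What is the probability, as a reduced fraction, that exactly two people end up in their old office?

Favorable outcomes: C(4,2)·!2 = 6·1 = 6.
Total outcomes: 4! = 24.
Probability = 6/24 = 1/4.

1/4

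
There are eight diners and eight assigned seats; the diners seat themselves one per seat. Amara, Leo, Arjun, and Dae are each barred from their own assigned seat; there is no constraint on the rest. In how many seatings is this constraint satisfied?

Let A_j be the event that the j-th constrained one is fixed. By inclusion-exclusion over the 4 events:
Σ_{j=0}^{4} (-1)^j C(4,j)(8-j)!
= C(4,0)·8! - C(4,1)·7! + C(4,2)·6! - C(4,3)·5! + C(4,4)·4!
= 40320 - 20160 + 4320 - 480 + 24
= 24024

24024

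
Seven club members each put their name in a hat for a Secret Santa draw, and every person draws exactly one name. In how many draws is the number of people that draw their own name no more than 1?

# with exactly i fixed is C(7,i)·!(7-i); sum over i=0..1:
  i=0: C(7,0)·!7 = 1·1854 = 1854
  i=1: C(7,1)·!6 = 7·265 = 1855
Total = 3709.

3709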